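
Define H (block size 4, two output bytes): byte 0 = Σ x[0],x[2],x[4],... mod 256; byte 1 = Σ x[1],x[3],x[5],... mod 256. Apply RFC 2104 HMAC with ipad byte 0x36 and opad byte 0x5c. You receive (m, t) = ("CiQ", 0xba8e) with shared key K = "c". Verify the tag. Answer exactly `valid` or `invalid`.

Key "c" = 63 is 1 byte ≤ B = 4; zero-pad to 4 bytes: K' = 63 00 00 00.
K' ⊕ ipad = 55 36 36 36; K' ⊕ opad = 3f 5c 5c 5c.
Inner hash: even-index sum = 287 mod 256 = 31; odd-index sum = 213 mod 256 = 213 → 1f d5.
Outer hash (recomputed tag): even-index sum = 186 mod 256 = 186; odd-index sum = 397 mod 256 = 141 → ba 8d.
Recomputed tag = ba8d; claimed = ba8e → mismatch.

invalid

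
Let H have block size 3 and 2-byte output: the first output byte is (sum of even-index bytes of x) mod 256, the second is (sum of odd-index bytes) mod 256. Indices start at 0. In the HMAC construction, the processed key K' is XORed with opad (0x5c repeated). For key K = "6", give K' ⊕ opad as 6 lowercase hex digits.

Key "6" = 36 is 1 byte ≤ B = 3; zero-pad to 3 bytes: K' = 36 00 00.
XOR each byte with 0x5c: 36⊕5c=6a, 00⊕5c=5c, 00⊕5c=5c.

6a5c5c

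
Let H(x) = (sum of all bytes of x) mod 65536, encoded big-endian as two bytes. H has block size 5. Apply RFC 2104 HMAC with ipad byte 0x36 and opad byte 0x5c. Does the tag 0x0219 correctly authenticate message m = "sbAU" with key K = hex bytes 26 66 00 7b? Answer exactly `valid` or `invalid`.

valid

Key hex bytes 26 66 00 7b is 4 bytes ≤ B = 5; zero-pad to 5 bytes: K' = 26 66 00 7b 00.
K' ⊕ ipad = 10 50 36 4d 36; K' ⊕ opad = 7a 3a 5c 27 5c.
Inner hash: sum = 16+80+54+77+54+115+98+65+85 = 644 → 02 84.
Outer hash (recomputed tag): sum = 122+58+92+39+92+2+132 = 537 → 02 19.
Recomputed tag = 0219; claimed = 0219 → match.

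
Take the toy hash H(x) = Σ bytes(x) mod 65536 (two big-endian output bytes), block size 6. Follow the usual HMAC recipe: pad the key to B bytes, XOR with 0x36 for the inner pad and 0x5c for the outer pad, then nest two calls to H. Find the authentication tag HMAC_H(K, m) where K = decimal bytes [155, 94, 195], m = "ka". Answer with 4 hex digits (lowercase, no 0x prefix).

Key decimal bytes [155, 94, 195] = 9b 5e c3 is 3 bytes ≤ B = 6; zero-pad to 6 bytes: K' = 9b 5e c3 00 00 00.
K' ⊕ ipad = ad 68 f5 36 36 36.  K' ⊕ opad = c7 02 9f 5c 5c 5c.
Inner input = (K'⊕ipad) ∥ m = ad 68 f5 36 36 36 ∥ 6b 61.
Inner hash: sum = 173+104+245+54+54+54+107+97 = 888 → 03 78.
Outer input = (K'⊕opad) ∥ inner = c7 02 9f 5c 5c 5c ∥ 03 78.
Outer hash (tag): sum = 199+2+159+92+92+92+3+120 = 759 → 02 f7.

02f7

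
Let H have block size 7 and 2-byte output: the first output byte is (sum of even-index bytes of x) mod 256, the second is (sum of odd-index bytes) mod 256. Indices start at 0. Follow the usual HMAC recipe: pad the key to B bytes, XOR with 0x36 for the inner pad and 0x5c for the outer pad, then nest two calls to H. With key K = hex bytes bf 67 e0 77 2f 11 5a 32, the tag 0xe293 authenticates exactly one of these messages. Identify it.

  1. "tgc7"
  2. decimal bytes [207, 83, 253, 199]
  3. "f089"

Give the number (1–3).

1

Key hex bytes bf 67 e0 77 2f 11 5a 32 is 8 bytes > B = 7, so hash it first: H(key) = 28 21, then zero-pad to 7 bytes: K' = 28 21 00 00 00 00 00.
K' ⊕ ipad = 1e 17 36 36 36 36 36; K' ⊕ opad = 74 7d 5c 5c 5c 5c 5c.
m1: inner = H(1e 17 36 36 36 36 36 74 67 63 37) = 5e 5a; tag = H(74 7d 5c 5c 5c 5c 5c 5e 5a) = e293 ← matches
m2: inner = H(1e 17 36 36 36 36 36 cf 53 fd c7) = da 4f; tag = H(74 7d 5c 5c 5c 5c 5c da 4f) = d70f
m3: inner = H(1e 17 36 36 36 36 36 66 30 38 39) = 29 21; tag = H(74 7d 5c 5c 5c 5c 5c 29 21) = a95e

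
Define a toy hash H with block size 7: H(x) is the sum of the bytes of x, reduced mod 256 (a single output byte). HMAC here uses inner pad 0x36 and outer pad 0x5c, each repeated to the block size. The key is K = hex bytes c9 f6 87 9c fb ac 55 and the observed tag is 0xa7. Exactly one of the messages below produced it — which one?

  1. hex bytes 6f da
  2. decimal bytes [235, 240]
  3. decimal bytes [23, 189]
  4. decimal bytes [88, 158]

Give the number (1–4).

Key hex bytes c9 f6 87 9c fb ac 55 is exactly B = 7 bytes: K' = c9 f6 87 9c fb ac 55.
K' ⊕ ipad = ff c0 b1 aa cd 9a 63; K' ⊕ opad = 95 aa db c0 a7 f0 09.
m1: inner = H(ff c0 b1 aa cd 9a 63 6f da) = 2d; tag = H(95 aa db c0 a7 f0 09 2d) = a7 ← matches
m2: inner = H(ff c0 b1 aa cd 9a 63 eb f0) = bf; tag = H(95 aa db c0 a7 f0 09 bf) = 39
m3: inner = H(ff c0 b1 aa cd 9a 63 17 bd) = b8; tag = H(95 aa db c0 a7 f0 09 b8) = 32
m4: inner = H(ff c0 b1 aa cd 9a 63 58 9e) = da; tag = H(95 aa db c0 a7 f0 09 da) = 54

1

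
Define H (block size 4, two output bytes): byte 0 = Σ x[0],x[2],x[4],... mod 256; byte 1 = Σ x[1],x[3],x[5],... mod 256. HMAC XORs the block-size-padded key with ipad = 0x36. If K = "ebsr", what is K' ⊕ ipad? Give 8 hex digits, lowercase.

53544544

Key "ebsr" = 65 62 73 72 is exactly B = 4 bytes: K' = 65 62 73 72.
XOR each byte with 0x36: 65⊕36=53, 62⊕36=54, 73⊕36=45, 72⊕36=44.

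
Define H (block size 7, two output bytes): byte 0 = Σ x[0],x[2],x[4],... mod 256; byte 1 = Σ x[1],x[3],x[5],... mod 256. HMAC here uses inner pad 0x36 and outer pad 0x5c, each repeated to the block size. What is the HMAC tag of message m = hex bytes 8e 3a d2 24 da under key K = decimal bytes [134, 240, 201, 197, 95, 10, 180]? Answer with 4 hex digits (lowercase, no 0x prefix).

8993

Key decimal bytes [134, 240, 201, 197, 95, 10, 180] = 86 f0 c9 c5 5f 0a b4 is exactly B = 7 bytes: K' = 86 f0 c9 c5 5f 0a b4.
K' ⊕ ipad = b0 c6 ff f3 69 3c 82.  K' ⊕ opad = da ac 95 99 03 56 e8.
Inner input = (K'⊕ipad) ∥ m = b0 c6 ff f3 69 3c 82 ∥ 8e 3a d2 24 da.
Inner hash: even-index sum = 760 mod 256 = 248; odd-index sum = 1071 mod 256 = 47 → f8 2f.
Outer input = (K'⊕opad) ∥ inner = da ac 95 99 03 56 e8 ∥ f8 2f.
Outer hash (tag): even-index sum = 649 mod 256 = 137; odd-index sum = 659 mod 256 = 147 → 89 93.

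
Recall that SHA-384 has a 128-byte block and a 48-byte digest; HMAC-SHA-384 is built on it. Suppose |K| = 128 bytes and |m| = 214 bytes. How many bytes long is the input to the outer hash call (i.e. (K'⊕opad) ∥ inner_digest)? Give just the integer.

Key is 128 ≤ 128 bytes, zero-padded: |K'| = 128.
Outer input = (K'⊕opad) ∥ H(inner) → 128 + 48 = 176 bytes.

176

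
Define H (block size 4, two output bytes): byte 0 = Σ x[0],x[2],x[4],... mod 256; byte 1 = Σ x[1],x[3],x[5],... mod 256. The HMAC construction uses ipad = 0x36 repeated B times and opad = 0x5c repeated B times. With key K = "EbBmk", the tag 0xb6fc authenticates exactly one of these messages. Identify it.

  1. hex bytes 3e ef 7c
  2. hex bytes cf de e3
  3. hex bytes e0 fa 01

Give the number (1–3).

2

Key "EbBmk" = 45 62 42 6d 6b is 5 bytes > B = 4, so hash it first: H(key) = f2 cf, then zero-pad to 4 bytes: K' = f2 cf 00 00.
K' ⊕ ipad = c4 f9 36 36; K' ⊕ opad = ae 93 5c 5c.
m1: inner = H(c4 f9 36 36 3e ef 7c) = b4 1e; tag = H(ae 93 5c 5c b4 1e) = be0d
m2: inner = H(c4 f9 36 36 cf de e3) = ac 0d; tag = H(ae 93 5c 5c ac 0d) = b6fc ← matches
m3: inner = H(c4 f9 36 36 e0 fa 01) = db 29; tag = H(ae 93 5c 5c db 29) = e518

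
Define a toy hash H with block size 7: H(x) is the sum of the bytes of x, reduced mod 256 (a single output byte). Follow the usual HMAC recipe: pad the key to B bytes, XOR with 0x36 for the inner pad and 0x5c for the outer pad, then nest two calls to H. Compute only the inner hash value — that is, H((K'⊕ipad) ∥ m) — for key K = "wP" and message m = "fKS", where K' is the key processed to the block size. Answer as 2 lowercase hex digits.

Key "wP" = 77 50 is 2 bytes ≤ B = 7; zero-pad to 7 bytes: K' = 77 50 00 00 00 00 00.
K' ⊕ ipad = 41 66 36 36 36 36 36.
Inner input = 41 66 36 36 36 36 36 ∥ 66 4b 53.
Inner hash: sum = 65+102+54+54+54+54+54+102+75+83 = 697; mod 256 = 185 → b9.

b9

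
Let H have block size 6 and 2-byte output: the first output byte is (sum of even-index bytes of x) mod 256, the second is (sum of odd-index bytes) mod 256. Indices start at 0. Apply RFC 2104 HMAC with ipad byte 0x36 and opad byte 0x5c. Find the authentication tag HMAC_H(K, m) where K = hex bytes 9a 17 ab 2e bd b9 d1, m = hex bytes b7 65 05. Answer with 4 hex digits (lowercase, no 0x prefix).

54f3

Key hex bytes 9a 17 ab 2e bd b9 d1 is 7 bytes > B = 6, so hash it first: H(key) = d3 fe, then zero-pad to 6 bytes: K' = d3 fe 00 00 00 00.
K' ⊕ ipad = e5 c8 36 36 36 36.  K' ⊕ opad = 8f a2 5c 5c 5c 5c.
Inner input = (K'⊕ipad) ∥ m = e5 c8 36 36 36 36 ∥ b7 65 05.
Inner hash: even-index sum = 525 mod 256 = 13; odd-index sum = 409 mod 256 = 153 → 0d 99.
Outer input = (K'⊕opad) ∥ inner = 8f a2 5c 5c 5c 5c ∥ 0d 99.
Outer hash (tag): even-index sum = 340 mod 256 = 84; odd-index sum = 499 mod 256 = 243 → 54 f3.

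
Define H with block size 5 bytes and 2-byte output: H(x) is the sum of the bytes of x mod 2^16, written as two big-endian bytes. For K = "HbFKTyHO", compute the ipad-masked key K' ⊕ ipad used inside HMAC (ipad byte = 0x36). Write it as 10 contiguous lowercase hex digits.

34a9363636

Key "HbFKTyHO" = 48 62 46 4b 54 79 48 4f is 8 bytes > B = 5, so hash it first: H(key) = 02 9f, then zero-pad to 5 bytes: K' = 02 9f 00 00 00.
XOR each byte with 0x36: 02⊕36=34, 9f⊕36=a9, 00⊕36=36, 00⊕36=36, 00⊕36=36.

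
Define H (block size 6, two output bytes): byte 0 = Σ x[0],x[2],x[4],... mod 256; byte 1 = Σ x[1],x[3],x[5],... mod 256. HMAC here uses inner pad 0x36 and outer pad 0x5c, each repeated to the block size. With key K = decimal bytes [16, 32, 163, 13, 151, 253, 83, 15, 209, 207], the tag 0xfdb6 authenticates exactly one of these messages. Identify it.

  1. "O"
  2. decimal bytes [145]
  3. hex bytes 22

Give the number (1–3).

Key decimal bytes [16, 32, 163, 13, 151, 253, 83, 15, 209, 207] = 10 20 a3 0d 97 fd 53 0f d1 cf is 10 bytes > B = 6, so hash it first: H(key) = 6e 08, then zero-pad to 6 bytes: K' = 6e 08 00 00 00 00.
K' ⊕ ipad = 58 3e 36 36 36 36; K' ⊕ opad = 32 54 5c 5c 5c 5c.
m1: inner = H(58 3e 36 36 36 36 4f) = 13 aa; tag = H(32 54 5c 5c 5c 5c 13 aa) = fdb6 ← matches
m2: inner = H(58 3e 36 36 36 36 91) = 55 aa; tag = H(32 54 5c 5c 5c 5c 55 aa) = 3fb6
m3: inner = H(58 3e 36 36 36 36 22) = e6 aa; tag = H(32 54 5c 5c 5c 5c e6 aa) = d0b6

1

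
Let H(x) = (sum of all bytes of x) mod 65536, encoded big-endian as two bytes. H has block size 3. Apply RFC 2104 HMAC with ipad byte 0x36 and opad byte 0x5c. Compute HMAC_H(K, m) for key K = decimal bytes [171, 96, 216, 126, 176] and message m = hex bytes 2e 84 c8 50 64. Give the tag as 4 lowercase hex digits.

Key decimal bytes [171, 96, 216, 126, 176] = ab 60 d8 7e b0 is 5 bytes > B = 3, so hash it first: H(key) = 03 11, then zero-pad to 3 bytes: K' = 03 11 00.
K' ⊕ ipad = 35 27 36.  K' ⊕ opad = 5f 4d 5c.
Inner input = (K'⊕ipad) ∥ m = 35 27 36 ∥ 2e 84 c8 50 64.
Inner hash: sum = 53+39+54+46+132+200+80+100 = 704 → 02 c0.
Outer input = (K'⊕opad) ∥ inner = 5f 4d 5c ∥ 02 c0.
Outer hash (tag): sum = 95+77+92+2+192 = 458 → 01 ca.

01ca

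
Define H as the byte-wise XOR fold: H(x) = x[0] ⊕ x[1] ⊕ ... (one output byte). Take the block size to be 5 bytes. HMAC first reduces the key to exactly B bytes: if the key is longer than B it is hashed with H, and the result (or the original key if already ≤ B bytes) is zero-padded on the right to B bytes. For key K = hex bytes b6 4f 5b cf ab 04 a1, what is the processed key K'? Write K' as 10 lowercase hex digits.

6300000000

|K| = 7 > B = 5, so first hash the key.
H(K): XOR b6⊕4f⊕5b⊕cf⊕ab⊕04⊕a1 = 63.
Zero-pad H(K) = 63 to 5 bytes: K' = 63 00 00 00 00.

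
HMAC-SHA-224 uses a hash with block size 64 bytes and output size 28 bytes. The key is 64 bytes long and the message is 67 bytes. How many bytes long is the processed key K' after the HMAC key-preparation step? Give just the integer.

64

Key is 64 ≤ 64 bytes, zero-padded: |K'| = 64.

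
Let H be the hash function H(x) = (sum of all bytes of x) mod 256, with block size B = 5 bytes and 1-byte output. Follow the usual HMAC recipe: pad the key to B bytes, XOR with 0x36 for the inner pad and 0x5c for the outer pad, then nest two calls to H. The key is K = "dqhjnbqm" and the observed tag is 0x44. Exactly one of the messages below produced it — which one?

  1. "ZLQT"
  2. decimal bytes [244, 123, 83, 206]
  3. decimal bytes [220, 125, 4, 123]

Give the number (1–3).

Key "dqhjnbqm" = 64 71 68 6a 6e 62 71 6d is 8 bytes > B = 5, so hash it first: H(key) = 55, then zero-pad to 5 bytes: K' = 55 00 00 00 00.
K' ⊕ ipad = 63 36 36 36 36; K' ⊕ opad = 09 5c 5c 5c 5c.
m1: inner = H(63 36 36 36 36 5a 4c 51 54) = 86; tag = H(09 5c 5c 5c 5c 86) = ff
m2: inner = H(63 36 36 36 36 f4 7b 53 ce) = cb; tag = H(09 5c 5c 5c 5c cb) = 44 ← matches
m3: inner = H(63 36 36 36 36 dc 7d 04 7b) = 13; tag = H(09 5c 5c 5c 5c 13) = 8c

2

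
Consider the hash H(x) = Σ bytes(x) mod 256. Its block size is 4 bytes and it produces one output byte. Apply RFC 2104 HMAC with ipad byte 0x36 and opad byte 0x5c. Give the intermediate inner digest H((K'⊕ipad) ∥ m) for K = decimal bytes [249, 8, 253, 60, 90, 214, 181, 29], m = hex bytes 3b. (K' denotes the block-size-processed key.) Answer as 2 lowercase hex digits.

Key decimal bytes [249, 8, 253, 60, 90, 214, 181, 29] = f9 08 fd 3c 5a d6 b5 1d is 8 bytes > B = 4, so hash it first: H(key) = 3c, then zero-pad to 4 bytes: K' = 3c 00 00 00.
K' ⊕ ipad = 0a 36 36 36.
Inner input = 0a 36 36 36 ∥ 3b.
Inner hash: sum = 10+54+54+54+59 = 231 → e7.

e7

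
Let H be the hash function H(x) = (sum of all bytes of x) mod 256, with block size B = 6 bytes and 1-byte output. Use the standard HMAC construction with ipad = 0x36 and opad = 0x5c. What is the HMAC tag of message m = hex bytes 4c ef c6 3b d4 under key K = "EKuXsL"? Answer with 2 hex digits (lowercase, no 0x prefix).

Key "EKuXsL" = 45 4b 75 58 73 4c is exactly B = 6 bytes: K' = 45 4b 75 58 73 4c.
K' ⊕ ipad = 73 7d 43 6e 45 7a.  K' ⊕ opad = 19 17 29 04 2f 10.
Inner input = (K'⊕ipad) ∥ m = 73 7d 43 6e 45 7a ∥ 4c ef c6 3b d4.
Inner hash: sum = 115+125+67+110+69+122+76+239+198+59+212 = 1392; mod 256 = 112 → 70.
Outer input = (K'⊕opad) ∥ inner = 19 17 29 04 2f 10 ∥ 70.
Outer hash (tag): sum = 25+23+41+4+47+16+112 = 268; mod 256 = 12 → 0c.

0c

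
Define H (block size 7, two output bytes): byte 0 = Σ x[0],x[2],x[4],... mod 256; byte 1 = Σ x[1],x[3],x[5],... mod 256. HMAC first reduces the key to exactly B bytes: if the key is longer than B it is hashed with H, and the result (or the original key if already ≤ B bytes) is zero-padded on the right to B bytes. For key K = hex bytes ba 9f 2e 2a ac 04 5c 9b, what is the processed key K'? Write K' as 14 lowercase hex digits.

f0680000000000

|K| = 8 > B = 7, so first hash the key.
H(K): even-index sum = 496 mod 256 = 240; odd-index sum = 360 mod 256 = 104 → f0 68.
Zero-pad H(K) = f0 68 to 7 bytes: K' = f0 68 00 00 00 00 00.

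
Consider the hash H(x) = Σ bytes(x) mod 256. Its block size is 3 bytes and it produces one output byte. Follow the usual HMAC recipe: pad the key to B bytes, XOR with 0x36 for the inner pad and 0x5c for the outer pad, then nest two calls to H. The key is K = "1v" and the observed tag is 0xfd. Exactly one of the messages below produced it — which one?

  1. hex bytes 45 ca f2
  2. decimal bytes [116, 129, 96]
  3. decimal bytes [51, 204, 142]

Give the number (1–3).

Key "1v" = 31 76 is 2 bytes ≤ B = 3; zero-pad to 3 bytes: K' = 31 76 00.
K' ⊕ ipad = 07 40 36; K' ⊕ opad = 6d 2a 5c.
m1: inner = H(07 40 36 45 ca f2) = 7e; tag = H(6d 2a 5c 7e) = 71
m2: inner = H(07 40 36 74 81 60) = d2; tag = H(6d 2a 5c d2) = c5
m3: inner = H(07 40 36 33 cc 8e) = 0a; tag = H(6d 2a 5c 0a) = fd ← matches

3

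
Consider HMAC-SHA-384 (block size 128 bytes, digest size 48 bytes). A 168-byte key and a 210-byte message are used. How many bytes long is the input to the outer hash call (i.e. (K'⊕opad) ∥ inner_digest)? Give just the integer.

176

Key is 168 > 128 bytes, so it is hashed to 48 bytes then zero-padded to 128: |K'| = 128.
Outer input = (K'⊕opad) ∥ H(inner) → 128 + 48 = 176 bytes.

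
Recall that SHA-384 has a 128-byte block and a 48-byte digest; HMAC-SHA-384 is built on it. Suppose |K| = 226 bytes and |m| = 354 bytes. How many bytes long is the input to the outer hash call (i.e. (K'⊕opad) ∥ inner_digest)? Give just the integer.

Key is 226 > 128 bytes, so it is hashed to 48 bytes then zero-padded to 128: |K'| = 128.
Outer input = (K'⊕opad) ∥ H(inner) → 128 + 48 = 176 bytes.

176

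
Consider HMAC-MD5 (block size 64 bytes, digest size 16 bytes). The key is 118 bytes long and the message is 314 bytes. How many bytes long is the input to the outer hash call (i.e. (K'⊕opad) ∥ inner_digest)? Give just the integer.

80

Key is 118 > 64 bytes, so it is hashed to 16 bytes then zero-padded to 64: |K'| = 64.
Outer input = (K'⊕opad) ∥ H(inner) → 64 + 16 = 80 bytes.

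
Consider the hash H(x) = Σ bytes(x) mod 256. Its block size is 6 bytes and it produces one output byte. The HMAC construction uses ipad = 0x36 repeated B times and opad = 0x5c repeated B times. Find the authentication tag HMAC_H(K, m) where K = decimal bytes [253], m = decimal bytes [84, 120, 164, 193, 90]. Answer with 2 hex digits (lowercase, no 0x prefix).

d1

Key decimal bytes [253] = fd is 1 byte ≤ B = 6; zero-pad to 6 bytes: K' = fd 00 00 00 00 00.
K' ⊕ ipad = cb 36 36 36 36 36.  K' ⊕ opad = a1 5c 5c 5c 5c 5c.
Inner input = (K'⊕ipad) ∥ m = cb 36 36 36 36 36 ∥ 54 78 a4 c1 5a.
Inner hash: sum = 203+54+54+54+54+54+84+120+164+193+90 = 1124; mod 256 = 100 → 64.
Outer input = (K'⊕opad) ∥ inner = a1 5c 5c 5c 5c 5c ∥ 64.
Outer hash (tag): sum = 161+92+92+92+92+92+100 = 721; mod 256 = 209 → d1.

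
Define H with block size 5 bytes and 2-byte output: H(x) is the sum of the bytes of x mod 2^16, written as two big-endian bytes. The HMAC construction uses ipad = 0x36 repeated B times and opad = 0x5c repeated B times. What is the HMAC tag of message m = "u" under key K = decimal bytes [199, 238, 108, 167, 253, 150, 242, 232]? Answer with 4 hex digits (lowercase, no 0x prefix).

Key decimal bytes [199, 238, 108, 167, 253, 150, 242, 232] = c7 ee 6c a7 fd 96 f2 e8 is 8 bytes > B = 5, so hash it first: H(key) = 06 35, then zero-pad to 5 bytes: K' = 06 35 00 00 00.
K' ⊕ ipad = 30 03 36 36 36.  K' ⊕ opad = 5a 69 5c 5c 5c.
Inner input = (K'⊕ipad) ∥ m = 30 03 36 36 36 ∥ 75.
Inner hash: sum = 48+3+54+54+54+117 = 330 → 01 4a.
Outer input = (K'⊕opad) ∥ inner = 5a 69 5c 5c 5c ∥ 01 4a.
Outer hash (tag): sum = 90+105+92+92+92+1+74 = 546 → 02 22.

0222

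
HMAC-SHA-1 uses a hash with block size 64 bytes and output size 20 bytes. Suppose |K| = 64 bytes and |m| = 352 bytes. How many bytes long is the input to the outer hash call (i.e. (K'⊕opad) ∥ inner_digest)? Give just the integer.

Key is 64 ≤ 64 bytes, zero-padded: |K'| = 64.
Outer input = (K'⊕opad) ∥ H(inner) → 64 + 20 = 84 bytes.

84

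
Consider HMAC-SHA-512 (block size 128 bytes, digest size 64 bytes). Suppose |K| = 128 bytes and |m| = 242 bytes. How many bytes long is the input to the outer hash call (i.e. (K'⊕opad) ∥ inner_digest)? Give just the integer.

Key is 128 ≤ 128 bytes, zero-padded: |K'| = 128.
Outer input = (K'⊕opad) ∥ H(inner) → 128 + 64 = 192 bytes.

192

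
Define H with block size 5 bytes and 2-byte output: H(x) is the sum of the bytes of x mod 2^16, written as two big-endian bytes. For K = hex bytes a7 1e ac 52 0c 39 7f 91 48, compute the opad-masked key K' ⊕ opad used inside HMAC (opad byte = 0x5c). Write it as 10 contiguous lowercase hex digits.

5f3c5c5c5c

Key hex bytes a7 1e ac 52 0c 39 7f 91 48 is 9 bytes > B = 5, so hash it first: H(key) = 03 60, then zero-pad to 5 bytes: K' = 03 60 00 00 00.
XOR each byte with 0x5c: 03⊕5c=5f, 60⊕5c=3c, 00⊕5c=5c, 00⊕5c=5c, 00⊕5c=5c.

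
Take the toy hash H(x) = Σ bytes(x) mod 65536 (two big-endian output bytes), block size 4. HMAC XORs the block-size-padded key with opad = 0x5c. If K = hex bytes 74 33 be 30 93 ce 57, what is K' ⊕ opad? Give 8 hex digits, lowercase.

Key hex bytes 74 33 be 30 93 ce 57 is 7 bytes > B = 4, so hash it first: H(key) = 03 4d, then zero-pad to 4 bytes: K' = 03 4d 00 00.
XOR each byte with 0x5c: 03⊕5c=5f, 4d⊕5c=11, 00⊕5c=5c, 00⊕5c=5c.

5f115c5c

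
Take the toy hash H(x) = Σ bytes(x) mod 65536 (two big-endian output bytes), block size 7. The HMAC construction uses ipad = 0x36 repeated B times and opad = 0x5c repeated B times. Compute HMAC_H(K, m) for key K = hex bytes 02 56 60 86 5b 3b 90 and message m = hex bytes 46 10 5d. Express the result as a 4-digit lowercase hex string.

Key hex bytes 02 56 60 86 5b 3b 90 is exactly B = 7 bytes: K' = 02 56 60 86 5b 3b 90.
K' ⊕ ipad = 34 60 56 b0 6d 0d a6.  K' ⊕ opad = 5e 0a 3c da 07 67 cc.
Inner input = (K'⊕ipad) ∥ m = 34 60 56 b0 6d 0d a6 ∥ 46 10 5d.
Inner hash: sum = 52+96+86+176+109+13+166+70+16+93 = 877 → 03 6d.
Outer input = (K'⊕opad) ∥ inner = 5e 0a 3c da 07 67 cc ∥ 03 6d.
Outer hash (tag): sum = 94+10+60+218+7+103+204+3+109 = 808 → 03 28.

0328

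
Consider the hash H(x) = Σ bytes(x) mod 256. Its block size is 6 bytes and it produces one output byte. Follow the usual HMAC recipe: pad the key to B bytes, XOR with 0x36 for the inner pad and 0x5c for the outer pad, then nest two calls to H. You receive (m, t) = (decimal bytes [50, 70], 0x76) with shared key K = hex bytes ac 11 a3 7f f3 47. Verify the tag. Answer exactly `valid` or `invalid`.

Key hex bytes ac 11 a3 7f f3 47 is exactly B = 6 bytes: K' = ac 11 a3 7f f3 47.
K' ⊕ ipad = 9a 27 95 49 c5 71; K' ⊕ opad = f0 4d ff 23 af 1b.
Inner hash: sum = 154+39+149+73+197+113+50+70 = 845; mod 256 = 77 → 4d.
Outer hash (recomputed tag): sum = 240+77+255+35+175+27+77 = 886; mod 256 = 118 → 76.
Recomputed tag = 76; claimed = 76 → match.

valid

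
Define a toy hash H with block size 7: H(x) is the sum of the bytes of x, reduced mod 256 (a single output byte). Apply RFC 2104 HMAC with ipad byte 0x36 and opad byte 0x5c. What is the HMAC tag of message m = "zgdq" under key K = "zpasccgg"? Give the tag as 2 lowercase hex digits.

Key "zpasccgg" = 7a 70 61 73 63 63 67 67 is 8 bytes > B = 7, so hash it first: H(key) = 52, then zero-pad to 7 bytes: K' = 52 00 00 00 00 00 00.
K' ⊕ ipad = 64 36 36 36 36 36 36.  K' ⊕ opad = 0e 5c 5c 5c 5c 5c 5c.
Inner input = (K'⊕ipad) ∥ m = 64 36 36 36 36 36 36 ∥ 7a 67 64 71.
Inner hash: sum = 100+54+54+54+54+54+54+122+103+100+113 = 862; mod 256 = 94 → 5e.
Outer input = (K'⊕opad) ∥ inner = 0e 5c 5c 5c 5c 5c 5c ∥ 5e.
Outer hash (tag): sum = 14+92+92+92+92+92+92+94 = 660; mod 256 = 148 → 94.

94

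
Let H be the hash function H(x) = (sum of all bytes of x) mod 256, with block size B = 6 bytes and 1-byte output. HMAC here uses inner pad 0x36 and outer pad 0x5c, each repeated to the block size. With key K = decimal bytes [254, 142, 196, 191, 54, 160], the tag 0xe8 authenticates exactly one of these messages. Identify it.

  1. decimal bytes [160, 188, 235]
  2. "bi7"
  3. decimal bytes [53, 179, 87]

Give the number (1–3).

Key decimal bytes [254, 142, 196, 191, 54, 160] = fe 8e c4 bf 36 a0 is exactly B = 6 bytes: K' = fe 8e c4 bf 36 a0.
K' ⊕ ipad = c8 b8 f2 89 00 96; K' ⊕ opad = a2 d2 98 e3 6a fc.
m1: inner = H(c8 b8 f2 89 00 96 a0 bc eb) = d8; tag = H(a2 d2 98 e3 6a fc d8) = 2d
m2: inner = H(c8 b8 f2 89 00 96 62 69 37) = 93; tag = H(a2 d2 98 e3 6a fc 93) = e8 ← matches
m3: inner = H(c8 b8 f2 89 00 96 35 b3 57) = d0; tag = H(a2 d2 98 e3 6a fc d0) = 25

2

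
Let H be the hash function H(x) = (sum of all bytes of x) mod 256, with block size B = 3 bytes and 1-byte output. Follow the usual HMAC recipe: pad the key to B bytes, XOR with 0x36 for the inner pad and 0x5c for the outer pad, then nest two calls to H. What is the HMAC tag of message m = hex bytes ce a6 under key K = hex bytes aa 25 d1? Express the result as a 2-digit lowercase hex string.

06

Key hex bytes aa 25 d1 is exactly B = 3 bytes: K' = aa 25 d1.
K' ⊕ ipad = 9c 13 e7.  K' ⊕ opad = f6 79 8d.
Inner input = (K'⊕ipad) ∥ m = 9c 13 e7 ∥ ce a6.
Inner hash: sum = 156+19+231+206+166 = 778; mod 256 = 10 → 0a.
Outer input = (K'⊕opad) ∥ inner = f6 79 8d ∥ 0a.
Outer hash (tag): sum = 246+121+141+10 = 518; mod 256 = 6 → 06.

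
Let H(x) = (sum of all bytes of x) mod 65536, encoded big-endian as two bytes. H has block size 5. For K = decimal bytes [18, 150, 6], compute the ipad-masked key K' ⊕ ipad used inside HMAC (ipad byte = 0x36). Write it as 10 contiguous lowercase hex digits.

Key decimal bytes [18, 150, 6] = 12 96 06 is 3 bytes ≤ B = 5; zero-pad to 5 bytes: K' = 12 96 06 00 00.
XOR each byte with 0x36: 12⊕36=24, 96⊕36=a0, 06⊕36=30, 00⊕36=36, 00⊕36=36.

24a0303636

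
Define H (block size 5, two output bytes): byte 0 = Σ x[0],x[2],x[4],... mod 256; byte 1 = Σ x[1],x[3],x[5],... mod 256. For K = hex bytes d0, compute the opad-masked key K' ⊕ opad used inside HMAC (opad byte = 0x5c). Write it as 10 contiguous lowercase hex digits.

8c5c5c5c5c

Key hex bytes d0 is 1 byte ≤ B = 5; zero-pad to 5 bytes: K' = d0 00 00 00 00.
XOR each byte with 0x5c: d0⊕5c=8c, 00⊕5c=5c, 00⊕5c=5c, 00⊕5c=5c, 00⊕5c=5c.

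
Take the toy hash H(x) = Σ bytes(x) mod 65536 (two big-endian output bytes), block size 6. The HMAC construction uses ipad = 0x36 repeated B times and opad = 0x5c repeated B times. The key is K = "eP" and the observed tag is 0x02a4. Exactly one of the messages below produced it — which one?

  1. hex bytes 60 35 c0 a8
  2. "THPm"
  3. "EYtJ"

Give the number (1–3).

Key "eP" = 65 50 is 2 bytes ≤ B = 6; zero-pad to 6 bytes: K' = 65 50 00 00 00 00.
K' ⊕ ipad = 53 66 36 36 36 36; K' ⊕ opad = 39 0c 5c 5c 5c 5c.
m1: inner = H(53 66 36 36 36 36 60 35 c0 a8) = 03 8e; tag = H(39 0c 5c 5c 5c 5c 03 8e) = 0246
m2: inner = H(53 66 36 36 36 36 54 48 50 6d) = 02 ea; tag = H(39 0c 5c 5c 5c 5c 02 ea) = 02a1
m3: inner = H(53 66 36 36 36 36 45 59 74 4a) = 02 ed; tag = H(39 0c 5c 5c 5c 5c 02 ed) = 02a4 ← matches

3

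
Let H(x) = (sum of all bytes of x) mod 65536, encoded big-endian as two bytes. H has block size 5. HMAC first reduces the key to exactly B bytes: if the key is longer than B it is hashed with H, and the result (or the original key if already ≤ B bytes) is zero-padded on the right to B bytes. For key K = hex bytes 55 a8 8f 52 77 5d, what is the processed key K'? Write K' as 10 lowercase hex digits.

|K| = 6 > B = 5, so first hash the key.
H(K): sum = 85+168+143+82+119+93 = 690 → 02 b2.
Zero-pad H(K) = 02 b2 to 5 bytes: K' = 02 b2 00 00 00.

02b2000000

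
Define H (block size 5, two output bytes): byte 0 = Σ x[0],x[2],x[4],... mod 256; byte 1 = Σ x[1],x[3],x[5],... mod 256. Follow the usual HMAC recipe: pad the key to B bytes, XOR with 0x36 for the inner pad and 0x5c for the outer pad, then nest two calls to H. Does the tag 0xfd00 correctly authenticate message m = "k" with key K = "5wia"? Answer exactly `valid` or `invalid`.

Key "5wia" = 35 77 69 61 is 4 bytes ≤ B = 5; zero-pad to 5 bytes: K' = 35 77 69 61 00.
K' ⊕ ipad = 03 41 5f 57 36; K' ⊕ opad = 69 2b 35 3d 5c.
Inner hash: even-index sum = 152 mod 256 = 152; odd-index sum = 259 mod 256 = 3 → 98 03.
Outer hash (recomputed tag): even-index sum = 253 mod 256 = 253; odd-index sum = 256 mod 256 = 0 → fd 00.
Recomputed tag = fd00; claimed = fd00 → match.

valid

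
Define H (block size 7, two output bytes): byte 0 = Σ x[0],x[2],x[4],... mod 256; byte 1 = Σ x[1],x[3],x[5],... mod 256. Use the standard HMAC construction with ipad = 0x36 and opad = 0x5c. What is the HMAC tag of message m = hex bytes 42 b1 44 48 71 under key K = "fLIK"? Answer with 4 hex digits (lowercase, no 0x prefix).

2bb7

Key "fLIK" = 66 4c 49 4b is 4 bytes ≤ B = 7; zero-pad to 7 bytes: K' = 66 4c 49 4b 00 00 00.
K' ⊕ ipad = 50 7a 7f 7d 36 36 36.  K' ⊕ opad = 3a 10 15 17 5c 5c 5c.
Inner input = (K'⊕ipad) ∥ m = 50 7a 7f 7d 36 36 36 ∥ 42 b1 44 48 71.
Inner hash: even-index sum = 564 mod 256 = 52; odd-index sum = 548 mod 256 = 36 → 34 24.
Outer input = (K'⊕opad) ∥ inner = 3a 10 15 17 5c 5c 5c ∥ 34 24.
Outer hash (tag): even-index sum = 299 mod 256 = 43; odd-index sum = 183 mod 256 = 183 → 2b b7.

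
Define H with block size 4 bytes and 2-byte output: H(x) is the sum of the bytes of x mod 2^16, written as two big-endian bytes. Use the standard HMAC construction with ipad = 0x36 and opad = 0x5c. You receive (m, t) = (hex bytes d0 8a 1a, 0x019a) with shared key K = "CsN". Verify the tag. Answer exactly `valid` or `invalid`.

Key "CsN" = 43 73 4e is 3 bytes ≤ B = 4; zero-pad to 4 bytes: K' = 43 73 4e 00.
K' ⊕ ipad = 75 45 78 36; K' ⊕ opad = 1f 2f 12 5c.
Inner hash: sum = 117+69+120+54+208+138+26 = 732 → 02 dc.
Outer hash (recomputed tag): sum = 31+47+18+92+2+220 = 410 → 01 9a.
Recomputed tag = 019a; claimed = 019a → match.

valid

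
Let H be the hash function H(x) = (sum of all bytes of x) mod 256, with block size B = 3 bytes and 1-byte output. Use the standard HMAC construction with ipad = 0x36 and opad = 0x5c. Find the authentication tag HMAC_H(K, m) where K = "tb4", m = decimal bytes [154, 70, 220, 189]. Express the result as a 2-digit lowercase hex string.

df

Key "tb4" = 74 62 34 is exactly B = 3 bytes: K' = 74 62 34.
K' ⊕ ipad = 42 54 02.  K' ⊕ opad = 28 3e 68.
Inner input = (K'⊕ipad) ∥ m = 42 54 02 ∥ 9a 46 dc bd.
Inner hash: sum = 66+84+2+154+70+220+189 = 785; mod 256 = 17 → 11.
Outer input = (K'⊕opad) ∥ inner = 28 3e 68 ∥ 11.
Outer hash (tag): sum = 40+62+104+17 = 223 → df.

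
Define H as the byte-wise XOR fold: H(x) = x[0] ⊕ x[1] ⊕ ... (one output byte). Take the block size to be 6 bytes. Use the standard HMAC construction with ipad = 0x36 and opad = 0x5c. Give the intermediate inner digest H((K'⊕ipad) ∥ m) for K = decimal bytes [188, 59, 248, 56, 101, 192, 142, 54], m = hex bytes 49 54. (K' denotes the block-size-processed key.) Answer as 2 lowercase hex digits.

47

Key decimal bytes [188, 59, 248, 56, 101, 192, 142, 54] = bc 3b f8 38 65 c0 8e 36 is 8 bytes > B = 6, so hash it first: H(key) = 5a, then zero-pad to 6 bytes: K' = 5a 00 00 00 00 00.
K' ⊕ ipad = 6c 36 36 36 36 36.
Inner input = 6c 36 36 36 36 36 ∥ 49 54.
Inner hash: XOR 6c⊕36⊕36⊕36⊕36⊕36⊕49⊕54 = 47.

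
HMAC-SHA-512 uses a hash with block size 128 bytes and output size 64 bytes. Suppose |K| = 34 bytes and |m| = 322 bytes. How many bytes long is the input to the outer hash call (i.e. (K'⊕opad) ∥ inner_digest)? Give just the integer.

192

Key is 34 ≤ 128 bytes, zero-padded: |K'| = 128.
Outer input = (K'⊕opad) ∥ H(inner) → 128 + 64 = 192 bytes.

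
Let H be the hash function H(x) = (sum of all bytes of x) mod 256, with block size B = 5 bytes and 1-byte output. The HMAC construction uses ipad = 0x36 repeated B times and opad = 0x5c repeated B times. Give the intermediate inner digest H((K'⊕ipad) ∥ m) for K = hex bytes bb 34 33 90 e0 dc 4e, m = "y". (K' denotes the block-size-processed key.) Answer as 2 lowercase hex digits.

Key hex bytes bb 34 33 90 e0 dc 4e is 7 bytes > B = 5, so hash it first: H(key) = bc, then zero-pad to 5 bytes: K' = bc 00 00 00 00.
K' ⊕ ipad = 8a 36 36 36 36.
Inner input = 8a 36 36 36 36 ∥ 79.
Inner hash: sum = 138+54+54+54+54+121 = 475; mod 256 = 219 → db.

db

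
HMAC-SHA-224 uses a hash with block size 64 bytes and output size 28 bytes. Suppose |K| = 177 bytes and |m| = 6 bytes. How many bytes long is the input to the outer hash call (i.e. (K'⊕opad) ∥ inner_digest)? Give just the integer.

Key is 177 > 64 bytes, so it is hashed to 28 bytes then zero-padded to 64: |K'| = 64.
Outer input = (K'⊕opad) ∥ H(inner) → 64 + 28 = 92 bytes.

92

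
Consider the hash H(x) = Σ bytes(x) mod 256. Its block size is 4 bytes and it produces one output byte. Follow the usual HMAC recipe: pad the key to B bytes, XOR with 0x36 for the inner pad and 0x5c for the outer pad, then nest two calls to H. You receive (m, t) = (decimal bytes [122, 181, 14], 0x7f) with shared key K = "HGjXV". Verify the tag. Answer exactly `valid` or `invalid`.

valid

Key "HGjXV" = 48 47 6a 58 56 is 5 bytes > B = 4, so hash it first: H(key) = a7, then zero-pad to 4 bytes: K' = a7 00 00 00.
K' ⊕ ipad = 91 36 36 36; K' ⊕ opad = fb 5c 5c 5c.
Inner hash: sum = 145+54+54+54+122+181+14 = 624; mod 256 = 112 → 70.
Outer hash (recomputed tag): sum = 251+92+92+92+112 = 639; mod 256 = 127 → 7f.
Recomputed tag = 7f; claimed = 7f → match.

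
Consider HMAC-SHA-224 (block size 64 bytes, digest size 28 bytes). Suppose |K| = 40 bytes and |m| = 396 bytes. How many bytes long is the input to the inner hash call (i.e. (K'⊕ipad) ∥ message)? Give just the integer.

Key is 40 ≤ 64 bytes, zero-padded: |K'| = 64.
Inner input = (K'⊕ipad) ∥ m → 64 + 396 = 460 bytes.

460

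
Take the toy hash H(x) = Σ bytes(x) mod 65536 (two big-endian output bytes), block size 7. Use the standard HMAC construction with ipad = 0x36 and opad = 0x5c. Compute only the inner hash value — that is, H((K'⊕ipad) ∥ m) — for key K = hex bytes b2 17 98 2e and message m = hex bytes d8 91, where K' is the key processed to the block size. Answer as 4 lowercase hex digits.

0376

Key hex bytes b2 17 98 2e is 4 bytes ≤ B = 7; zero-pad to 7 bytes: K' = b2 17 98 2e 00 00 00.
K' ⊕ ipad = 84 21 ae 18 36 36 36.
Inner input = 84 21 ae 18 36 36 36 ∥ d8 91.
Inner hash: sum = 132+33+174+24+54+54+54+216+145 = 886 → 03 76.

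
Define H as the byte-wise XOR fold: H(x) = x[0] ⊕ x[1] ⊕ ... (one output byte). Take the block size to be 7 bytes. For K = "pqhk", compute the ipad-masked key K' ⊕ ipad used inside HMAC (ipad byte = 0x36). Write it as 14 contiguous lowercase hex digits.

Key "pqhk" = 70 71 68 6b is 4 bytes ≤ B = 7; zero-pad to 7 bytes: K' = 70 71 68 6b 00 00 00.
XOR each byte with 0x36: 70⊕36=46, 71⊕36=47, 68⊕36=5e, 6b⊕36=5d, 00⊕36=36, 00⊕36=36, 00⊕36=36.

46475e5d363636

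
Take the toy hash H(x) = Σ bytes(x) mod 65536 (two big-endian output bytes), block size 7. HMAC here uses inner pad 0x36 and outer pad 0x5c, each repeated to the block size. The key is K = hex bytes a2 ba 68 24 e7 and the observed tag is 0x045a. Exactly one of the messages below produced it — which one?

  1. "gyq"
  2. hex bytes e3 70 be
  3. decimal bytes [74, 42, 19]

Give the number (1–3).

Key hex bytes a2 ba 68 24 e7 is 5 bytes ≤ B = 7; zero-pad to 7 bytes: K' = a2 ba 68 24 e7 00 00.
K' ⊕ ipad = 94 8c 5e 12 d1 36 36; K' ⊕ opad = fe e6 34 78 bb 5c 5c.
m1: inner = H(94 8c 5e 12 d1 36 36 67 79 71) = 04 1e; tag = H(fe e6 34 78 bb 5c 5c 04 1e) = 0425
m2: inner = H(94 8c 5e 12 d1 36 36 e3 70 be) = 04 de; tag = H(fe e6 34 78 bb 5c 5c 04 de) = 04e5
m3: inner = H(94 8c 5e 12 d1 36 36 4a 2a 13) = 03 54; tag = H(fe e6 34 78 bb 5c 5c 03 54) = 045a ← matches

3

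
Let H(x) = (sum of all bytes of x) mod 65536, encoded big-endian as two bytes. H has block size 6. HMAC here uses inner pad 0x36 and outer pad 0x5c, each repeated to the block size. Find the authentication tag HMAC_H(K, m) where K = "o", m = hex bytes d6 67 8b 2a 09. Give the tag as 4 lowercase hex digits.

0264

Key "o" = 6f is 1 byte ≤ B = 6; zero-pad to 6 bytes: K' = 6f 00 00 00 00 00.
K' ⊕ ipad = 59 36 36 36 36 36.  K' ⊕ opad = 33 5c 5c 5c 5c 5c.
Inner input = (K'⊕ipad) ∥ m = 59 36 36 36 36 36 ∥ d6 67 8b 2a 09.
Inner hash: sum = 89+54+54+54+54+54+214+103+139+42+9 = 866 → 03 62.
Outer input = (K'⊕opad) ∥ inner = 33 5c 5c 5c 5c 5c ∥ 03 62.
Outer hash (tag): sum = 51+92+92+92+92+92+3+98 = 612 → 02 64.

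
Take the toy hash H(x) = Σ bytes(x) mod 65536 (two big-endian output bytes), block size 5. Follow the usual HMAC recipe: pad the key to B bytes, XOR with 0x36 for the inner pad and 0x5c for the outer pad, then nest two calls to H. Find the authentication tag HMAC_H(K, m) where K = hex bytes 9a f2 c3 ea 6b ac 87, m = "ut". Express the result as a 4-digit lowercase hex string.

0297

Key hex bytes 9a f2 c3 ea 6b ac 87 is 7 bytes > B = 5, so hash it first: H(key) = 04 d7, then zero-pad to 5 bytes: K' = 04 d7 00 00 00.
K' ⊕ ipad = 32 e1 36 36 36.  K' ⊕ opad = 58 8b 5c 5c 5c.
Inner input = (K'⊕ipad) ∥ m = 32 e1 36 36 36 ∥ 75 74.
Inner hash: sum = 50+225+54+54+54+117+116 = 670 → 02 9e.
Outer input = (K'⊕opad) ∥ inner = 58 8b 5c 5c 5c ∥ 02 9e.
Outer hash (tag): sum = 88+139+92+92+92+2+158 = 663 → 02 97.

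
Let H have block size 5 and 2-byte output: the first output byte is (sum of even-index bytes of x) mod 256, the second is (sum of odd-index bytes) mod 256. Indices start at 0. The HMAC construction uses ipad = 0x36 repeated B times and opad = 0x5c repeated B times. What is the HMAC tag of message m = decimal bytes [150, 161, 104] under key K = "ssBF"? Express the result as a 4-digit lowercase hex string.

Key "ssBF" = 73 73 42 46 is 4 bytes ≤ B = 5; zero-pad to 5 bytes: K' = 73 73 42 46 00.
K' ⊕ ipad = 45 45 74 70 36.  K' ⊕ opad = 2f 2f 1e 1a 5c.
Inner input = (K'⊕ipad) ∥ m = 45 45 74 70 36 ∥ 96 a1 68.
Inner hash: even-index sum = 400 mod 256 = 144; odd-index sum = 435 mod 256 = 179 → 90 b3.
Outer input = (K'⊕opad) ∥ inner = 2f 2f 1e 1a 5c ∥ 90 b3.
Outer hash (tag): even-index sum = 348 mod 256 = 92; odd-index sum = 217 mod 256 = 217 → 5c d9.

5cd9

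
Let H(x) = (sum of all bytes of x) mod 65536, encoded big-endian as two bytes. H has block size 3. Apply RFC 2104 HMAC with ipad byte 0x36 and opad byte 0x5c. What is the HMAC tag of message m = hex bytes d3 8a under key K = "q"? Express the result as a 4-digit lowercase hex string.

00f7

Key "q" = 71 is 1 byte ≤ B = 3; zero-pad to 3 bytes: K' = 71 00 00.
K' ⊕ ipad = 47 36 36.  K' ⊕ opad = 2d 5c 5c.
Inner input = (K'⊕ipad) ∥ m = 47 36 36 ∥ d3 8a.
Inner hash: sum = 71+54+54+211+138 = 528 → 02 10.
Outer input = (K'⊕opad) ∥ inner = 2d 5c 5c ∥ 02 10.
Outer hash (tag): sum = 45+92+92+2+16 = 247 → 00 f7.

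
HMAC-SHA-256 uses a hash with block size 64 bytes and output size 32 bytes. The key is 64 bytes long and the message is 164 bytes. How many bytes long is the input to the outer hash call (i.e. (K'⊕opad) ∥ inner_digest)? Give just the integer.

Key is 64 ≤ 64 bytes, zero-padded: |K'| = 64.
Outer input = (K'⊕opad) ∥ H(inner) → 64 + 32 = 96 bytes.

96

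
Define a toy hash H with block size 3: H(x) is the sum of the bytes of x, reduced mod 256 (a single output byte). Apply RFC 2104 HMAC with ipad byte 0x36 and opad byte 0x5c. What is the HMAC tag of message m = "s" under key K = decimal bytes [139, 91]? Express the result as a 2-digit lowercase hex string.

Key decimal bytes [139, 91] = 8b 5b is 2 bytes ≤ B = 3; zero-pad to 3 bytes: K' = 8b 5b 00.
K' ⊕ ipad = bd 6d 36.  K' ⊕ opad = d7 07 5c.
Inner input = (K'⊕ipad) ∥ m = bd 6d 36 ∥ 73.
Inner hash: sum = 189+109+54+115 = 467; mod 256 = 211 → d3.
Outer input = (K'⊕opad) ∥ inner = d7 07 5c ∥ d3.
Outer hash (tag): sum = 215+7+92+211 = 525; mod 256 = 13 → 0d.

0d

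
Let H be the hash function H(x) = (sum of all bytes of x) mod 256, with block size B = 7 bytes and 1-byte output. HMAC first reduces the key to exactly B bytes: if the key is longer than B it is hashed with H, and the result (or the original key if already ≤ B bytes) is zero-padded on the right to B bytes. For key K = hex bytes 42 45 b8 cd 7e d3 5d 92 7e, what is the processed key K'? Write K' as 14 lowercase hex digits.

ca000000000000

|K| = 9 > B = 7, so first hash the key.
H(K): sum = 66+69+184+205+126+211+93+146+126 = 1226; mod 256 = 202 → ca.
Zero-pad H(K) = ca to 7 bytes: K' = ca 00 00 00 00 00 00.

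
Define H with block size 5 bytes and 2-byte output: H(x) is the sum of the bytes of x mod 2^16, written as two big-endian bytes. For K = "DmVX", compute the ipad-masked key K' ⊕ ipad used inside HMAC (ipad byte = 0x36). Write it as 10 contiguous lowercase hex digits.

Key "DmVX" = 44 6d 56 58 is 4 bytes ≤ B = 5; zero-pad to 5 bytes: K' = 44 6d 56 58 00.
XOR each byte with 0x36: 44⊕36=72, 6d⊕36=5b, 56⊕36=60, 58⊕36=6e, 00⊕36=36.

725b606e36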